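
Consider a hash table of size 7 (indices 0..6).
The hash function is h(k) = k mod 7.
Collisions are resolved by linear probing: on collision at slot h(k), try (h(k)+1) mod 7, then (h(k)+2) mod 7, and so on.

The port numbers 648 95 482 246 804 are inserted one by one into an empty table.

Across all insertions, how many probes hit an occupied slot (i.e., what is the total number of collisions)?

Insert 648: h=4, slot 4 empty → index 4.
Insert 95: h=4, slot 4 occupied → index 5.
Insert 482: h=6, slot 6 empty → index 6.
Insert 246: h=1, slot 1 empty → index 1.
Insert 804: h=6, slot 6 occupied → index 0.
Table: [804, 246, ., ., 648, 95, 482]

2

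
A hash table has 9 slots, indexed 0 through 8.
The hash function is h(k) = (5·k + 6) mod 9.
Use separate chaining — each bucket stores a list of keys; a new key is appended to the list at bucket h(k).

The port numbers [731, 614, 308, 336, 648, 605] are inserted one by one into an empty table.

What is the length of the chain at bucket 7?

Insert 731: h=7, bucket 7 empty -> new chain.
Insert 614: h=7, bucket 7 nonempty -> append to chain.
Insert 308: h=7, bucket 7 nonempty -> append to chain.
Insert 336: h=3, bucket 3 empty -> new chain.
Insert 648: h=6, bucket 6 empty -> new chain.
Insert 605: h=7, bucket 7 nonempty -> append to chain.
Final buckets:
0: —
1: —
2: —
3: 336
4: —
5: —
6: 648
7: 731 -> 614 -> 308 -> 605
8: —

4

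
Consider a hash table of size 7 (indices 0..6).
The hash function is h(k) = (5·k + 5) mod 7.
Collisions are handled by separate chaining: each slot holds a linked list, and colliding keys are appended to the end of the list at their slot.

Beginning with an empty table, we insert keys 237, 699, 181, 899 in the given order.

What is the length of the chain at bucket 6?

1

237 -> bucket 0
699 -> bucket 0 (collision)
181 -> bucket 0 (collision)
899 -> bucket 6
Final buckets:
0: 237 -> 699 -> 181
1: .
2: .
3: .
4: .
5: .
6: 899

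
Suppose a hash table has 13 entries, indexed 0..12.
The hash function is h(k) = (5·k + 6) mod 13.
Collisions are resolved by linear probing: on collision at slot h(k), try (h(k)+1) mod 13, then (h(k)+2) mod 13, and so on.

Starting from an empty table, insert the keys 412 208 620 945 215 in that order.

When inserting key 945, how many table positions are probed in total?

412 hashes to 12; slot 12 is free -> place at 12.
208 hashes to 6; slot 6 is free -> place at 6.
620 hashes to 12; 12 taken -> place at 0.
945 hashes to 12; 12,0 taken -> place at 1.
215 hashes to 2; slot 2 is free -> place at 2.
Table: [620, 945, 215, _, _, _, 208, _, _, _, _, _, 412]

3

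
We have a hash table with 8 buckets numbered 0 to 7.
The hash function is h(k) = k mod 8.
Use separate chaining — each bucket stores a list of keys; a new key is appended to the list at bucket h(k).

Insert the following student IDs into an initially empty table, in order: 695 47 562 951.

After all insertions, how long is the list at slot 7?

Insert 695: h=7, bucket 7 empty -> new chain.
Insert 47: h=7, bucket 7 nonempty -> append to chain.
Insert 562: h=2, bucket 2 empty -> new chain.
Insert 951: h=7, bucket 7 nonempty -> append to chain.
Final buckets:
0: _
1: _
2: 562
3: _
4: _
5: _
6: _
7: 695 -> 47 -> 951

3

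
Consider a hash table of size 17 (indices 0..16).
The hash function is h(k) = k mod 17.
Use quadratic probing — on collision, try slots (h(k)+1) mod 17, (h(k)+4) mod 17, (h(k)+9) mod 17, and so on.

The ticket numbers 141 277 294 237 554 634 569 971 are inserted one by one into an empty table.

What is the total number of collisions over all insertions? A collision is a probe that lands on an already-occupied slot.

Insert 141: h=5, slot 5 empty => index 5.
Insert 277: h=5, slot 5 occupied => index 6.
Insert 294: h=5, slots 5,6 occupied => index 9.
Insert 237: h=16, slot 16 empty => index 16.
Insert 554: h=10, slot 10 empty => index 10.
Insert 634: h=5, slots 5,6,9 occupied => index 14.
Insert 569: h=8, slot 8 empty => index 8.
Insert 971: h=2, slot 2 empty => index 2.
Table: [_, _, 971, _, _, 141, 277, _, 569, 294, 554, _, _, _, 634, _, 237]

6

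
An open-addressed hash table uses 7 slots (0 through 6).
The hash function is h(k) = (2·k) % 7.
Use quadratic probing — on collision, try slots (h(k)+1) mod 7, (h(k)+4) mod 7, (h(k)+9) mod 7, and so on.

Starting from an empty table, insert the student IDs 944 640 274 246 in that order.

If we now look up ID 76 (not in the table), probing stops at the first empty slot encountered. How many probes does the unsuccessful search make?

944: h=5 → slot 5
640: h=6 → slot 6
274: h=2 → slot 2
246: h=2, probe 2,3 → slot 3
Table: [., ., 274, 246, ., 944, 640]
Lookup 76: h=5, probe 5,6,2,0 → slot 0 empty, not found.

4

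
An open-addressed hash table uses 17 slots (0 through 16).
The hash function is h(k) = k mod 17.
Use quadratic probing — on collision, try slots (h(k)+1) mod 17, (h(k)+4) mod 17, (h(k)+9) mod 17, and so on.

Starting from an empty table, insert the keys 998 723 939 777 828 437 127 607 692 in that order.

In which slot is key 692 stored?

14

Insert 998: h=12, slot 12 empty => index 12.
Insert 723: h=9, slot 9 empty => index 9.
Insert 939: h=4, slot 4 empty => index 4.
Insert 777: h=12, slot 12 occupied => index 13.
Insert 828: h=12, slots 12,13 occupied => index 16.
Insert 437: h=12, slots 12,13,16,4 occupied => index 11.
Insert 127: h=8, slot 8 empty => index 8.
Insert 607: h=12, slots 12,13,16,4,11 occupied => index 3.
Insert 692: h=12, slots 12,13,16,4,11,3 occupied => index 14.
Table: [-, -, -, 607, 939, -, -, -, 127, 723, -, 437, 998, 777, 692, -, 828]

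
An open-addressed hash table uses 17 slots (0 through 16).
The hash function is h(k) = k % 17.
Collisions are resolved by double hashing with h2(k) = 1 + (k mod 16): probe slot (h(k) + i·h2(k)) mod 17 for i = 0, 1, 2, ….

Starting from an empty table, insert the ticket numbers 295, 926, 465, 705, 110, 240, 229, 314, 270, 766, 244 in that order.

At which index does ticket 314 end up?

Insert 295: h=6, slot 6 empty -> index 6.
Insert 926: h=8, slot 8 empty -> index 8.
Insert 465: h=6, h2=2, slots 6,8 occupied -> index 10.
Insert 705: h=8, h2=2, slots 8,10 occupied -> index 12.
Insert 110: h=8, h2=15, slots 8,6 occupied -> index 4.
Insert 240: h=2, slot 2 empty -> index 2.
Insert 229: h=8, h2=6, slot 8 occupied -> index 14.
Insert 314: h=8, h2=11, slots 8,2 occupied -> index 13.
Insert 270: h=15, slot 15 empty -> index 15.
Insert 766: h=1, slot 1 empty -> index 1.
Insert 244: h=6, h2=5, slot 6 occupied -> index 11.
Table: [∅, 766, 240, ∅, 110, ∅, 295, ∅, 926, ∅, 465, 244, 705, 314, 229, 270, ∅]

13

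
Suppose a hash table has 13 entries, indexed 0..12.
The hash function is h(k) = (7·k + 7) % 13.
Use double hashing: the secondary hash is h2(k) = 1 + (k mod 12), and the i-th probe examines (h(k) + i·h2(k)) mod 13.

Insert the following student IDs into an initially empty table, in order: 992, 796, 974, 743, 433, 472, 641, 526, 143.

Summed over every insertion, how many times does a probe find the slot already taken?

992: h=9 => slot 9
796: h=2 => slot 2
974: h=0 => slot 0
743: h=8 => slot 8
433: h=9, h2=2, probe 9,11 => slot 11
472: h=9, h2=5, probe 9,1 => slot 1
641: h=9, h2=6, probe 9,2,8,1,7 => slot 7
526: h=10 => slot 10
143: h=7, h2=12, probe 7,6 => slot 6
Table: [974, 472, 796, _, _, _, 143, 641, 743, 992, 526, 433, _]

7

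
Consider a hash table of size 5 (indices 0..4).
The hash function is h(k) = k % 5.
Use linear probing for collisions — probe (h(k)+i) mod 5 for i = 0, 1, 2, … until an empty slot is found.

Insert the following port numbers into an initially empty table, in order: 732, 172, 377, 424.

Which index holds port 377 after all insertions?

4

732: h=2 => slot 2
172: h=2, probe 2,3 => slot 3
377: h=2, probe 2,3,4 => slot 4
424: h=4, probe 4,0 => slot 0
Table: [424, -, 732, 172, 377]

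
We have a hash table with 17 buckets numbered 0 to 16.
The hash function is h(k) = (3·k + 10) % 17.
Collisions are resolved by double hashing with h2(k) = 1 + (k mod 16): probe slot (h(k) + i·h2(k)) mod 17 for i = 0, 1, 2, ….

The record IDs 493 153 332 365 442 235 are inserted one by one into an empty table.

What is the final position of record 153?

493: h=10 => slot 10
153: h=10, h2=10, probe 10,3 => slot 3
332: h=3, h2=13, probe 3,16 => slot 16
365: h=0 => slot 0
442: h=10, h2=11, probe 10,4 => slot 4
235: h=1 => slot 1
Table: [365, 235, ∅, 153, 442, ∅, ∅, ∅, ∅, ∅, 493, ∅, ∅, ∅, ∅, ∅, 332]

3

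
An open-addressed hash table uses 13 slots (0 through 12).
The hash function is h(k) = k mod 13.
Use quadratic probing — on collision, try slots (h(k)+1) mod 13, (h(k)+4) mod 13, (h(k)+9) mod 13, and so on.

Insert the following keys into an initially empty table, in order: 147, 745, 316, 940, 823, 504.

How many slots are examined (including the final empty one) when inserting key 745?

Insert 147: h=4, slot 4 empty => index 4.
Insert 745: h=4, slot 4 occupied => index 5.
Insert 316: h=4, slots 4,5 occupied => index 8.
Insert 940: h=4, slots 4,5,8 occupied => index 0.
Insert 823: h=4, slots 4,5,8,0 occupied => index 7.
Insert 504: h=10, slot 10 empty => index 10.
Table: [940, _, _, _, 147, 745, _, 823, 316, _, 504, _, _]

2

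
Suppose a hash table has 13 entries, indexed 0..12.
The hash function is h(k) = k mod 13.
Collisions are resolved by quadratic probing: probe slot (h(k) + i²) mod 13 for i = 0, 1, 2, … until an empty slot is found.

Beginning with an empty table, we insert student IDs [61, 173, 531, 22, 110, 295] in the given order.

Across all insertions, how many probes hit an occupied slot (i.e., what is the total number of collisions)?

Insert 61: h=9, slot 9 empty => index 9.
Insert 173: h=4, slot 4 empty => index 4.
Insert 531: h=11, slot 11 empty => index 11.
Insert 22: h=9, slot 9 occupied => index 10.
Insert 110: h=6, slot 6 empty => index 6.
Insert 295: h=9, slots 9,10 occupied => index 0.
Table: [295, _, _, _, 173, _, 110, _, _, 61, 22, 531, _]

3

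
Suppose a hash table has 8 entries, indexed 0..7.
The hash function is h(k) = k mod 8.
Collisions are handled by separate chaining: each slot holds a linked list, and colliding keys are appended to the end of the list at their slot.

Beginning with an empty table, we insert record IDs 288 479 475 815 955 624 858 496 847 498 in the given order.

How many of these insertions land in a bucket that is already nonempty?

6

Insert 288: h=0, bucket 0 empty -> new chain.
Insert 479: h=7, bucket 7 empty -> new chain.
Insert 475: h=3, bucket 3 empty -> new chain.
Insert 815: h=7, bucket 7 nonempty -> append to chain.
Insert 955: h=3, bucket 3 nonempty -> append to chain.
Insert 624: h=0, bucket 0 nonempty -> append to chain.
Insert 858: h=2, bucket 2 empty -> new chain.
Insert 496: h=0, bucket 0 nonempty -> append to chain.
Insert 847: h=7, bucket 7 nonempty -> append to chain.
Insert 498: h=2, bucket 2 nonempty -> append to chain.
Final buckets:
0: 288 -> 624 -> 496
1: .
2: 858 -> 498
3: 475 -> 955
4: .
5: .
6: .
7: 479 -> 815 -> 847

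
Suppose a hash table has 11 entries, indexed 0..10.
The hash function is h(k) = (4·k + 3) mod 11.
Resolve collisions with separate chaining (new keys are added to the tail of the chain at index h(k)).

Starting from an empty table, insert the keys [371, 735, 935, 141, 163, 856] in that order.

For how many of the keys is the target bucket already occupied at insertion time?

371 -> bucket 2
735 -> bucket 6
935 -> bucket 3
141 -> bucket 6 (collision)
163 -> bucket 6 (collision)
856 -> bucket 6 (collision)
Final buckets:
0: —
1: —
2: 371
3: 935
4: —
5: —
6: 735 -> 141 -> 163 -> 856
7: —
8: —
9: —
10: —

3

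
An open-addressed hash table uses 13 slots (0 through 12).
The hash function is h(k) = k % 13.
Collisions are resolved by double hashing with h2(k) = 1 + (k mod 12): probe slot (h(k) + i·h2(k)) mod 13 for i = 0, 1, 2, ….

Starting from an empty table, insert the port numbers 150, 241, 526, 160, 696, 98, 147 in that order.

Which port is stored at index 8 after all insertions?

Insert 150: h=7, slot 7 empty -> index 7.
Insert 241: h=7, h2=2, slot 7 occupied -> index 9.
Insert 526: h=6, slot 6 empty -> index 6.
Insert 160: h=4, slot 4 empty -> index 4.
Insert 696: h=7, h2=1, slot 7 occupied -> index 8.
Insert 98: h=7, h2=3, slot 7 occupied -> index 10.
Insert 147: h=4, h2=4, slots 4,8 occupied -> index 12.
Table: [—, —, —, —, 160, —, 526, 150, 696, 241, 98, —, 147]

696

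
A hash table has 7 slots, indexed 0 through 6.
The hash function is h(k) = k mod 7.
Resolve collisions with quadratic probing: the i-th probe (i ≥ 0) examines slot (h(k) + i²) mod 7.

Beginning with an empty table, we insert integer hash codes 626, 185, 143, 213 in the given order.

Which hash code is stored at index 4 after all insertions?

626 hashes to 3; slot 3 is free → place at 3.
185 hashes to 3; 3 taken → place at 4.
143 hashes to 3; 3,4 taken → place at 0.
213 hashes to 3; 3,4,0 taken → place at 5.
Table: [143, —, —, 626, 185, 213, —]

185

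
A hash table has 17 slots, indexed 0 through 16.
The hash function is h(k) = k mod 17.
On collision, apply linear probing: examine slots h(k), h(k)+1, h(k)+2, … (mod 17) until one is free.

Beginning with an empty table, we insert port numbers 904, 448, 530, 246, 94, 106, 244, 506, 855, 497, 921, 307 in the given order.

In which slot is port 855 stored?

10

904 hashes to 3; slot 3 is free → place at 3.
448 hashes to 6; slot 6 is free → place at 6.
530 hashes to 3; 3 taken → place at 4.
246 hashes to 8; slot 8 is free → place at 8.
94 hashes to 9; slot 9 is free → place at 9.
106 hashes to 4; 4 taken → place at 5.
244 hashes to 6; 6 taken → place at 7.
506 hashes to 13; slot 13 is free → place at 13.
855 hashes to 5; 5,6,7,8,9 taken → place at 10.
497 hashes to 4; 4,5,6,7,8,9,10 taken → place at 11.
921 hashes to 3; 3,4,5,6,7,8,9,10,11 taken → place at 12.
307 hashes to 1; slot 1 is free → place at 1.
Table: [-, 307, -, 904, 530, 106, 448, 244, 246, 94, 855, 497, 921, 506, -, -, -]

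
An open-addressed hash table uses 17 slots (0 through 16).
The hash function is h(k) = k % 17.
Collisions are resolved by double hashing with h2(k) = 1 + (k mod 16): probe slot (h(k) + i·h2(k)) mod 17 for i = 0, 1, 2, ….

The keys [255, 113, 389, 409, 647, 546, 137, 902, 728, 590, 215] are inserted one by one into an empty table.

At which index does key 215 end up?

255 hashes to 0; slot 0 is free => place at 0.
113 hashes to 11; slot 11 is free => place at 11.
389 hashes to 15; slot 15 is free => place at 15.
409 hashes to 1; slot 1 is free => place at 1.
647 hashes to 1, h2=8; 1 taken => place at 9.
546 hashes to 2; slot 2 is free => place at 2.
137 hashes to 1, h2=10; 1,11 taken => place at 4.
902 hashes to 1, h2=7; 1 taken => place at 8.
728 hashes to 14; slot 14 is free => place at 14.
590 hashes to 12; slot 12 is free => place at 12.
215 hashes to 11, h2=8; 11,2 taken => place at 10.
Table: [255, 409, 546, ., 137, ., ., ., 902, 647, 215, 113, 590, ., 728, 389, .]

10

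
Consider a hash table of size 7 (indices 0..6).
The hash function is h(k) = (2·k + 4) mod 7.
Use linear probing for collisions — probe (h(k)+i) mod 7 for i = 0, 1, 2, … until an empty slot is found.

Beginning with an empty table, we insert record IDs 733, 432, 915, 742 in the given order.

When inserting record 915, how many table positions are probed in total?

3

Insert 733: h=0, slot 0 empty → index 0.
Insert 432: h=0, slot 0 occupied → index 1.
Insert 915: h=0, slots 0,1 occupied → index 2.
Insert 742: h=4, slot 4 empty → index 4.
Table: [733, 432, 915, ∅, 742, ∅, ∅]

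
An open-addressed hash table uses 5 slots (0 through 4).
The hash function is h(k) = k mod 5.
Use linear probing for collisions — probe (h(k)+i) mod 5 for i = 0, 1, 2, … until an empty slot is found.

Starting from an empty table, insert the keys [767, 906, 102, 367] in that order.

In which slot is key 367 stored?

767 hashes to 2; slot 2 is free => place at 2.
906 hashes to 1; slot 1 is free => place at 1.
102 hashes to 2; 2 taken => place at 3.
367 hashes to 2; 2,3 taken => place at 4.
Table: [., 906, 767, 102, 367]

4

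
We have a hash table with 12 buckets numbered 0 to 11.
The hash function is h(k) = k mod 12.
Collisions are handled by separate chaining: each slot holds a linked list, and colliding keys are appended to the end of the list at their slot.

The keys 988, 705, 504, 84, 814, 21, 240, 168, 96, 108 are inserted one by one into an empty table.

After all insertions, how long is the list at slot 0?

6

988 → bucket 4
705 → bucket 9
504 → bucket 0
84 → bucket 0 (collision)
814 → bucket 10
21 → bucket 9 (collision)
240 → bucket 0 (collision)
168 → bucket 0 (collision)
96 → bucket 0 (collision)
108 → bucket 0 (collision)
Final buckets:
0: 504 -> 84 -> 240 -> 168 -> 96 -> 108
1: —
2: —
3: —
4: 988
5: —
6: —
7: —
8: —
9: 705 -> 21
10: 814
11: —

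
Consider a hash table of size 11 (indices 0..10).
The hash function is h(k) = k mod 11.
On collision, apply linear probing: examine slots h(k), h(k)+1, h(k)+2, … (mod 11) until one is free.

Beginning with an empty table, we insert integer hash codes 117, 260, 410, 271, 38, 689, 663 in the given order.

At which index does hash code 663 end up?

4

Insert 117: h=7, slot 7 empty -> index 7.
Insert 260: h=7, slot 7 occupied -> index 8.
Insert 410: h=3, slot 3 empty -> index 3.
Insert 271: h=7, slots 7,8 occupied -> index 9.
Insert 38: h=5, slot 5 empty -> index 5.
Insert 689: h=7, slots 7,8,9 occupied -> index 10.
Insert 663: h=3, slot 3 occupied -> index 4.
Table: [—, —, —, 410, 663, 38, —, 117, 260, 271, 689]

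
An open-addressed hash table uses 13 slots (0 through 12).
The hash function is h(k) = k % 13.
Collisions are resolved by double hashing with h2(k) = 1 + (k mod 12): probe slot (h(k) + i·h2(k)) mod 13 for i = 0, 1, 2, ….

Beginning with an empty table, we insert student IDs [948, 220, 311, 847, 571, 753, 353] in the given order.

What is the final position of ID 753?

9

Insert 948: h=12, slot 12 empty => index 12.
Insert 220: h=12, h2=5, slot 12 occupied => index 4.
Insert 311: h=12, h2=12, slot 12 occupied => index 11.
Insert 847: h=2, slot 2 empty => index 2.
Insert 571: h=12, h2=8, slot 12 occupied => index 7.
Insert 753: h=12, h2=10, slot 12 occupied => index 9.
Insert 353: h=2, h2=6, slot 2 occupied => index 8.
Table: [., ., 847, ., 220, ., ., 571, 353, 753, ., 311, 948]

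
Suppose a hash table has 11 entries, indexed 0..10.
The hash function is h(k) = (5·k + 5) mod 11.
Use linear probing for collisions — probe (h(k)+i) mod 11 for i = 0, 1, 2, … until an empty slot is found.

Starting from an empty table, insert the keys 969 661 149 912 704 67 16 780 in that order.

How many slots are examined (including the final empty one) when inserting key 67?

5

969 hashes to 10; slot 10 is free -> place at 10.
661 hashes to 10; 10 taken -> place at 0.
149 hashes to 2; slot 2 is free -> place at 2.
912 hashes to 0; 0 taken -> place at 1.
704 hashes to 5; slot 5 is free -> place at 5.
67 hashes to 10; 10,0,1,2 taken -> place at 3.
16 hashes to 8; slot 8 is free -> place at 8.
780 hashes to 0; 0,1,2,3 taken -> place at 4.
Table: [661, 912, 149, 67, 780, 704, ∅, ∅, 16, ∅, 969]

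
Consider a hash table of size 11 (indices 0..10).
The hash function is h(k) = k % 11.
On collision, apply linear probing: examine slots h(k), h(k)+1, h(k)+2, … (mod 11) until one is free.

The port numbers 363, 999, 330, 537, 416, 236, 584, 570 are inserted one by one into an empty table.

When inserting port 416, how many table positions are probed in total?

363: h=0 -> slot 0
999: h=9 -> slot 9
330: h=0, probe 0,1 -> slot 1
537: h=9, probe 9,10 -> slot 10
416: h=9, probe 9,10,0,1,2 -> slot 2
236: h=5 -> slot 5
584: h=1, probe 1,2,3 -> slot 3
570: h=9, probe 9,10,0,1,2,3,4 -> slot 4
Table: [363, 330, 416, 584, 570, 236, _, _, _, 999, 537]

5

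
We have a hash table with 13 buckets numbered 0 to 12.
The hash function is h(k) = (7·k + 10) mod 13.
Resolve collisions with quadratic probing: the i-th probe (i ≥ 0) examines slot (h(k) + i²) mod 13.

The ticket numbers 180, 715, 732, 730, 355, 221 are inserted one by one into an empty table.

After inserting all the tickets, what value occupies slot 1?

180 hashes to 9; slot 9 is free → place at 9.
715 hashes to 10; slot 10 is free → place at 10.
732 hashes to 12; slot 12 is free → place at 12.
730 hashes to 11; slot 11 is free → place at 11.
355 hashes to 12; 12 taken → place at 0.
221 hashes to 10; 10,11 taken → place at 1.
Table: [355, 221, -, -, -, -, -, -, -, 180, 715, 730, 732]

221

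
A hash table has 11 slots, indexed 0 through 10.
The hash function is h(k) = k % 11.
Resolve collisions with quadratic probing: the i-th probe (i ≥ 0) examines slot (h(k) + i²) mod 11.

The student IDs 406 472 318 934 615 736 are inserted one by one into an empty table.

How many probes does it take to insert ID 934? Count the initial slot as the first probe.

406 hashes to 10; slot 10 is free => place at 10.
472 hashes to 10; 10 taken => place at 0.
318 hashes to 10; 10,0 taken => place at 3.
934 hashes to 10; 10,0,3 taken => place at 8.
615 hashes to 10; 10,0,3,8 taken => place at 4.
736 hashes to 10; 10,0,3,8,4 taken => place at 2.
Table: [472, ∅, 736, 318, 615, ∅, ∅, ∅, 934, ∅, 406]

4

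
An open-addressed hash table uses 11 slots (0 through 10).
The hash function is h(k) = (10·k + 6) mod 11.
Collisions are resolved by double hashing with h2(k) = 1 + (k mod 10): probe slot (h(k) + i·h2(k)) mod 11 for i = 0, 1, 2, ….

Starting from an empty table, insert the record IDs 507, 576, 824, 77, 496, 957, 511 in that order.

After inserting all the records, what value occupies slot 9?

511

Insert 507: h=5, slot 5 empty → index 5.
Insert 576: h=2, slot 2 empty → index 2.
Insert 824: h=7, slot 7 empty → index 7.
Insert 77: h=6, slot 6 empty → index 6.
Insert 496: h=5, h2=7, slot 5 occupied → index 1.
Insert 957: h=6, h2=8, slot 6 occupied → index 3.
Insert 511: h=1, h2=2, slots 1,3,5,7 occupied → index 9.
Table: [—, 496, 576, 957, —, 507, 77, 824, —, 511, —]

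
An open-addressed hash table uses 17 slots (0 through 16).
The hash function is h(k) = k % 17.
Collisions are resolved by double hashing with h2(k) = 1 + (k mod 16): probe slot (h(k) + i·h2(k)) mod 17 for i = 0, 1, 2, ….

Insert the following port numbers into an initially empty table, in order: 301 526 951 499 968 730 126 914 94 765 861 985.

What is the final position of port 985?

301 hashes to 12; slot 12 is free -> place at 12.
526 hashes to 16; slot 16 is free -> place at 16.
951 hashes to 16, h2=8; 16 taken -> place at 7.
499 hashes to 6; slot 6 is free -> place at 6.
968 hashes to 16, h2=9; 16 taken -> place at 8.
730 hashes to 16, h2=11; 16 taken -> place at 10.
126 hashes to 7, h2=15; 7 taken -> place at 5.
914 hashes to 13; slot 13 is free -> place at 13.
94 hashes to 9; slot 9 is free -> place at 9.
765 hashes to 0; slot 0 is free -> place at 0.
861 hashes to 11; slot 11 is free -> place at 11.
985 hashes to 16, h2=10; 16,9 taken -> place at 2.
Table: [765, -, 985, -, -, 126, 499, 951, 968, 94, 730, 861, 301, 914, -, -, 526]

2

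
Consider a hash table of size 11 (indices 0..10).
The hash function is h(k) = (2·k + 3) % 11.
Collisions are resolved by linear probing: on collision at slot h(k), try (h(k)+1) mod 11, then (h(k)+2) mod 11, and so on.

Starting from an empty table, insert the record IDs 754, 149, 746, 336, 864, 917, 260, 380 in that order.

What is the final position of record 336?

6

754 hashes to 4; slot 4 is free → place at 4.
149 hashes to 4; 4 taken → place at 5.
746 hashes to 10; slot 10 is free → place at 10.
336 hashes to 4; 4,5 taken → place at 6.
864 hashes to 4; 4,5,6 taken → place at 7.
917 hashes to 0; slot 0 is free → place at 0.
260 hashes to 6; 6,7 taken → place at 8.
380 hashes to 4; 4,5,6,7,8 taken → place at 9.
Table: [917, ∅, ∅, ∅, 754, 149, 336, 864, 260, 380, 746]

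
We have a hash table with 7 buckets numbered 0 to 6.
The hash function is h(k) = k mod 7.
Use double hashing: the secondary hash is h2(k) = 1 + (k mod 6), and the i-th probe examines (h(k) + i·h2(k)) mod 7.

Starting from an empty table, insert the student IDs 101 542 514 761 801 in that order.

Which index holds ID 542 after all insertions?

101: h=3 → slot 3
542: h=3, h2=3, probe 3,6 → slot 6
514: h=3, h2=5, probe 3,1 → slot 1
761: h=5 → slot 5
801: h=3, h2=4, probe 3,0 → slot 0
Table: [801, 514, _, 101, _, 761, 542]

6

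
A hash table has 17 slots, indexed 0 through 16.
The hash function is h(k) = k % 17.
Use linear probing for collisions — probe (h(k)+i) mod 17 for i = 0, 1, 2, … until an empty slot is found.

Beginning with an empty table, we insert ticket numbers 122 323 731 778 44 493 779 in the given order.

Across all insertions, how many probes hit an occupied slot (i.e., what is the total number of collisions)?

122 hashes to 3; slot 3 is free → place at 3.
323 hashes to 0; slot 0 is free → place at 0.
731 hashes to 0; 0 taken → place at 1.
778 hashes to 13; slot 13 is free → place at 13.
44 hashes to 10; slot 10 is free → place at 10.
493 hashes to 0; 0,1 taken → place at 2.
779 hashes to 14; slot 14 is free → place at 14.
Table: [323, 731, 493, 122, ∅, ∅, ∅, ∅, ∅, ∅, 44, ∅, ∅, 778, 779, ∅, ∅]

3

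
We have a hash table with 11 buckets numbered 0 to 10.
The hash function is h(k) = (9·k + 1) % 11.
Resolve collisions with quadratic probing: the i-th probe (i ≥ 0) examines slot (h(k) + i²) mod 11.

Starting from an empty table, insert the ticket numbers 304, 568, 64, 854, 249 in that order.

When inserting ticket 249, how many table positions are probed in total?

Insert 304: h=9, slot 9 empty → index 9.
Insert 568: h=9, slot 9 occupied → index 10.
Insert 64: h=5, slot 5 empty → index 5.
Insert 854: h=9, slots 9,10 occupied → index 2.
Insert 249: h=9, slots 9,10,2 occupied → index 7.
Table: [., ., 854, ., ., 64, ., 249, ., 304, 568]

4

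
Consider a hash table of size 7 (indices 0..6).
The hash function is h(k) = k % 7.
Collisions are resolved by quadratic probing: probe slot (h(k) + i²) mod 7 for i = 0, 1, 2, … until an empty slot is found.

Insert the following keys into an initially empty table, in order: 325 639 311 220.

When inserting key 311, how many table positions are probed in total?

325: h=3 → slot 3
639: h=2 → slot 2
311: h=3, probe 3,4 → slot 4
220: h=3, probe 3,4,0 → slot 0
Table: [220, ∅, 639, 325, 311, ∅, ∅]

2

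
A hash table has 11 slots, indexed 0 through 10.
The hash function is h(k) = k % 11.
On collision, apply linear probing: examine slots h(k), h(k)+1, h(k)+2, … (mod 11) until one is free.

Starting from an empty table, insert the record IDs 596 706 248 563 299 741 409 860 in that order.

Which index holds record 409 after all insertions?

8

Insert 596: h=2, slot 2 empty → index 2.
Insert 706: h=2, slot 2 occupied → index 3.
Insert 248: h=6, slot 6 empty → index 6.
Insert 563: h=2, slots 2,3 occupied → index 4.
Insert 299: h=2, slots 2,3,4 occupied → index 5.
Insert 741: h=4, slots 4,5,6 occupied → index 7.
Insert 409: h=2, slots 2,3,4,5,6,7 occupied → index 8.
Insert 860: h=2, slots 2,3,4,5,6,7,8 occupied → index 9.
Table: [—, —, 596, 706, 563, 299, 248, 741, 409, 860, —]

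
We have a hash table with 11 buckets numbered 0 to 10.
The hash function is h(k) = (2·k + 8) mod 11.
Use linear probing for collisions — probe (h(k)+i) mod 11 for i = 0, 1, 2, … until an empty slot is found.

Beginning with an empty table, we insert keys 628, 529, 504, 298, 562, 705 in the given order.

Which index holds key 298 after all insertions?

628 hashes to 10; slot 10 is free => place at 10.
529 hashes to 10; 10 taken => place at 0.
504 hashes to 4; slot 4 is free => place at 4.
298 hashes to 10; 10,0 taken => place at 1.
562 hashes to 10; 10,0,1 taken => place at 2.
705 hashes to 10; 10,0,1,2 taken => place at 3.
Table: [529, 298, 562, 705, 504, —, —, —, —, —, 628]

1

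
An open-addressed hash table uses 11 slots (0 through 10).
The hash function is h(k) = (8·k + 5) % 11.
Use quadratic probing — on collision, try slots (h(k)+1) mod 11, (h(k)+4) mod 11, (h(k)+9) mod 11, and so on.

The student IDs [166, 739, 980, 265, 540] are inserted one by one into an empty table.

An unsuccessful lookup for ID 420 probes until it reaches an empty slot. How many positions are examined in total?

Insert 166: h=2, slot 2 empty → index 2.
Insert 739: h=10, slot 10 empty → index 10.
Insert 980: h=2, slot 2 occupied → index 3.
Insert 265: h=2, slots 2,3 occupied → index 6.
Insert 540: h=2, slots 2,3,6 occupied → index 0.
Table: [540, ., 166, 980, ., ., 265, ., ., ., 739]
Lookup 420: h=10, probe 10,0,3,8 → slot 8 empty, not found.

4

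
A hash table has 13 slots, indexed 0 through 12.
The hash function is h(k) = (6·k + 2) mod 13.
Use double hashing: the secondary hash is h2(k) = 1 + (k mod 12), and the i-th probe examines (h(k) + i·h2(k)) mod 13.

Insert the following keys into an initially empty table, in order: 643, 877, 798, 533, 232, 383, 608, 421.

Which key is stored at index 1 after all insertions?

Insert 643: h=12, slot 12 empty -> index 12.
Insert 877: h=12, h2=2, slot 12 occupied -> index 1.
Insert 798: h=6, slot 6 empty -> index 6.
Insert 533: h=2, slot 2 empty -> index 2.
Insert 232: h=3, slot 3 empty -> index 3.
Insert 383: h=12, h2=12, slot 12 occupied -> index 11.
Insert 608: h=10, slot 10 empty -> index 10.
Insert 421: h=6, h2=2, slot 6 occupied -> index 8.
Table: [—, 877, 533, 232, —, —, 798, —, 421, —, 608, 383, 643]

877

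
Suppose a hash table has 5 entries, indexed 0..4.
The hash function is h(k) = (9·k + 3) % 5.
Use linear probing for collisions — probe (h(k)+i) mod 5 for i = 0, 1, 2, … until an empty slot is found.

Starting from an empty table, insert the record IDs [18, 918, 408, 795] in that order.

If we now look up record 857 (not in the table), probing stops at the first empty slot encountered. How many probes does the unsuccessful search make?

18: h=0 → slot 0
918: h=0, probe 0,1 → slot 1
408: h=0, probe 0,1,2 → slot 2
795: h=3 → slot 3
Table: [18, 918, 408, 795, ∅]
Lookup 857: h=1, probe 1,2,3,4 → slot 4 empty, not found.

4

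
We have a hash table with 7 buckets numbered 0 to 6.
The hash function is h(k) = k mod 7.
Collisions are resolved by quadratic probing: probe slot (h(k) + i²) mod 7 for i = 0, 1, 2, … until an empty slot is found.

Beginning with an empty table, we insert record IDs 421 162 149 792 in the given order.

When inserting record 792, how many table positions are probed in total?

3

Insert 421: h=1, slot 1 empty => index 1.
Insert 162: h=1, slot 1 occupied => index 2.
Insert 149: h=2, slot 2 occupied => index 3.
Insert 792: h=1, slots 1,2 occupied => index 5.
Table: [., 421, 162, 149, ., 792, .]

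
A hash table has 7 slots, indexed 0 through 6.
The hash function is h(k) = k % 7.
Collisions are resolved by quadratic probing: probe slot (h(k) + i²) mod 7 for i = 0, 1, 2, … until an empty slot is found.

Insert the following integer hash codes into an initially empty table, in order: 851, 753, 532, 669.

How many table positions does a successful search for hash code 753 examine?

2

851 hashes to 4; slot 4 is free => place at 4.
753 hashes to 4; 4 taken => place at 5.
532 hashes to 0; slot 0 is free => place at 0.
669 hashes to 4; 4,5 taken => place at 1.
Table: [532, 669, ., ., 851, 753, .]
Lookup 753: h=4, probe 4,5 → found at 5.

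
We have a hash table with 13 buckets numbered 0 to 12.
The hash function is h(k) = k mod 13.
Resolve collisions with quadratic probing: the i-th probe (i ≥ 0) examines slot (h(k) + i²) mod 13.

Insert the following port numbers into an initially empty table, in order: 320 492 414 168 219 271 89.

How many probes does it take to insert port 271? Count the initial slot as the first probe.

320: h=8 => slot 8
492: h=11 => slot 11
414: h=11, probe 11,12 => slot 12
168: h=12, probe 12,0 => slot 0
219: h=11, probe 11,12,2 => slot 2
271: h=11, probe 11,12,2,7 => slot 7
89: h=11, probe 11,12,2,7,1 => slot 1
Table: [168, 89, 219, ., ., ., ., 271, 320, ., ., 492, 414]

4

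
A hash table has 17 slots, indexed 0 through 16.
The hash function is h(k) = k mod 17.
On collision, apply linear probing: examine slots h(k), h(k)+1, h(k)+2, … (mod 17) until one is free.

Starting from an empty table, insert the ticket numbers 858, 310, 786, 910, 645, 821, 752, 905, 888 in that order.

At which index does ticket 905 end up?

10

858: h=8 → slot 8
310: h=4 → slot 4
786: h=4, probe 4,5 → slot 5
910: h=9 → slot 9
645: h=16 → slot 16
821: h=5, probe 5,6 → slot 6
752: h=4, probe 4,5,6,7 → slot 7
905: h=4, probe 4,5,6,7,8,9,10 → slot 10
888: h=4, probe 4,5,6,7,8,9,10,11 → slot 11
Table: [-, -, -, -, 310, 786, 821, 752, 858, 910, 905, 888, -, -, -, -, 645]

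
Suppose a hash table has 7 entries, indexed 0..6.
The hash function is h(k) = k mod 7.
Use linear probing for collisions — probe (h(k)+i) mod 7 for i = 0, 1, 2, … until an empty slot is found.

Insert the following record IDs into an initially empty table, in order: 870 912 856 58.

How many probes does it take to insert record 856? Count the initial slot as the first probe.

870 hashes to 2; slot 2 is free → place at 2.
912 hashes to 2; 2 taken → place at 3.
856 hashes to 2; 2,3 taken → place at 4.
58 hashes to 2; 2,3,4 taken → place at 5.
Table: [—, —, 870, 912, 856, 58, —]

3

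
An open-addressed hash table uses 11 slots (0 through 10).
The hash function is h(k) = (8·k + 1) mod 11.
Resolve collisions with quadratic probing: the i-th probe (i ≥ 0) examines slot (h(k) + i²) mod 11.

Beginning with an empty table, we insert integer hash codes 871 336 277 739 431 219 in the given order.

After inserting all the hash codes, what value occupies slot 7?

277

871 hashes to 6; slot 6 is free => place at 6.
336 hashes to 5; slot 5 is free => place at 5.
277 hashes to 6; 6 taken => place at 7.
739 hashes to 6; 6,7 taken => place at 10.
431 hashes to 6; 6,7,10 taken => place at 4.
219 hashes to 4; 4,5 taken => place at 8.
Table: [_, _, _, _, 431, 336, 871, 277, 219, _, 739]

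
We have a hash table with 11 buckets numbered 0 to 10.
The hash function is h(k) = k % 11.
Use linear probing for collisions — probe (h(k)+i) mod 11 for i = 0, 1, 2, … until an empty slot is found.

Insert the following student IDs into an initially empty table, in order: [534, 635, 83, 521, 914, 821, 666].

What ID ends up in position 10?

666

534: h=6 => slot 6
635: h=8 => slot 8
83: h=6, probe 6,7 => slot 7
521: h=4 => slot 4
914: h=1 => slot 1
821: h=7, probe 7,8,9 => slot 9
666: h=6, probe 6,7,8,9,10 => slot 10
Table: [_, 914, _, _, 521, _, 534, 83, 635, 821, 666]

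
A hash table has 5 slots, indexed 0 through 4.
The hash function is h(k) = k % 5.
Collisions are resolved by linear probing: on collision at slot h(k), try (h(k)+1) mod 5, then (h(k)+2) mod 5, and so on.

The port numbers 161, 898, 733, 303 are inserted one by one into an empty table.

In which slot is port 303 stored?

0

161: h=1 → slot 1
898: h=3 → slot 3
733: h=3, probe 3,4 → slot 4
303: h=3, probe 3,4,0 → slot 0
Table: [303, 161, -, 898, 733]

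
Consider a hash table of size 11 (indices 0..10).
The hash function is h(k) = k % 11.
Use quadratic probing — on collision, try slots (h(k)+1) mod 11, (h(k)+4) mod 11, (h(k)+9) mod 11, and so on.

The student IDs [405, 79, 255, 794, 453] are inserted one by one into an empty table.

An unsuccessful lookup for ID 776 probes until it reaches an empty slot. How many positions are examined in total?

405 hashes to 9; slot 9 is free -> place at 9.
79 hashes to 2; slot 2 is free -> place at 2.
255 hashes to 2; 2 taken -> place at 3.
794 hashes to 2; 2,3 taken -> place at 6.
453 hashes to 2; 2,3,6 taken -> place at 0.
Table: [453, _, 79, 255, _, _, 794, _, _, 405, _]
Lookup 776: h=6, probe 6,7 → slot 7 empty, not found.

2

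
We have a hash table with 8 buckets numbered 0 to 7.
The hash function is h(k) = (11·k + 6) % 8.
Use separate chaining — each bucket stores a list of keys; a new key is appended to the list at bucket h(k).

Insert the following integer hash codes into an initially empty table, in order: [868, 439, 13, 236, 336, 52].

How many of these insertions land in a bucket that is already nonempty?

Insert 868: h=2, bucket 2 empty -> new chain.
Insert 439: h=3, bucket 3 empty -> new chain.
Insert 13: h=5, bucket 5 empty -> new chain.
Insert 236: h=2, bucket 2 nonempty -> append to chain.
Insert 336: h=6, bucket 6 empty -> new chain.
Insert 52: h=2, bucket 2 nonempty -> append to chain.
Final buckets:
0: —
1: —
2: 868 -> 236 -> 52
3: 439
4: —
5: 13
6: 336
7: —

2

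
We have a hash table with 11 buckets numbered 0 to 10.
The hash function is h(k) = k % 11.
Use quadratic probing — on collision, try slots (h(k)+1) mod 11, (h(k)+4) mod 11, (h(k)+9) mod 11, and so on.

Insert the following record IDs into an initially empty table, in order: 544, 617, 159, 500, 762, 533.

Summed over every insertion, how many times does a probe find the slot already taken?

7

544 hashes to 5; slot 5 is free -> place at 5.
617 hashes to 1; slot 1 is free -> place at 1.
159 hashes to 5; 5 taken -> place at 6.
500 hashes to 5; 5,6 taken -> place at 9.
762 hashes to 3; slot 3 is free -> place at 3.
533 hashes to 5; 5,6,9,3 taken -> place at 10.
Table: [—, 617, —, 762, —, 544, 159, —, —, 500, 533]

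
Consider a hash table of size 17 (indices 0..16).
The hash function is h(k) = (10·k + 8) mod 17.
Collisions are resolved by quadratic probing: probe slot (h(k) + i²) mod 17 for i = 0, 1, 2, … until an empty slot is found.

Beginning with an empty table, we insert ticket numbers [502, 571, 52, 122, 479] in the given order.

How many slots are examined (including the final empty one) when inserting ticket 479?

2

502 hashes to 13; slot 13 is free → place at 13.
571 hashes to 6; slot 6 is free → place at 6.
52 hashes to 1; slot 1 is free → place at 1.
122 hashes to 4; slot 4 is free → place at 4.
479 hashes to 4; 4 taken → place at 5.
Table: [., 52, ., ., 122, 479, 571, ., ., ., ., ., ., 502, ., ., .]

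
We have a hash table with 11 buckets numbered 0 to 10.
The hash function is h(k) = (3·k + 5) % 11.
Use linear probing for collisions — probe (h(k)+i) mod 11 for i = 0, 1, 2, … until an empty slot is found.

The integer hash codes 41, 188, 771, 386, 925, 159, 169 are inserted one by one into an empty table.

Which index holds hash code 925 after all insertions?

41: h=7 => slot 7
188: h=8 => slot 8
771: h=8, probe 8,9 => slot 9
386: h=8, probe 8,9,10 => slot 10
925: h=8, probe 8,9,10,0 => slot 0
159: h=9, probe 9,10,0,1 => slot 1
169: h=6 => slot 6
Table: [925, 159, ∅, ∅, ∅, ∅, 169, 41, 188, 771, 386]

0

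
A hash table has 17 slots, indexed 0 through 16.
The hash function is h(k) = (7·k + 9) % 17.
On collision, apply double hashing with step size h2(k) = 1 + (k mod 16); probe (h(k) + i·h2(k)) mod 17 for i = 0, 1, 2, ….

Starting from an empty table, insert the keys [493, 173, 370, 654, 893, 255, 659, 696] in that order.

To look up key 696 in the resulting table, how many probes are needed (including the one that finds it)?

Insert 493: h=9, slot 9 empty -> index 9.
Insert 173: h=13, slot 13 empty -> index 13.
Insert 370: h=15, slot 15 empty -> index 15.
Insert 654: h=14, slot 14 empty -> index 14.
Insert 893: h=4, slot 4 empty -> index 4.
Insert 255: h=9, h2=16, slot 9 occupied -> index 8.
Insert 659: h=15, h2=4, slot 15 occupied -> index 2.
Insert 696: h=2, h2=9, slot 2 occupied -> index 11.
Table: [∅, ∅, 659, ∅, 893, ∅, ∅, ∅, 255, 493, ∅, 696, ∅, 173, 654, 370, ∅]
Lookup 696: h=2, h2=9, probe 2,11 → found at 11.

2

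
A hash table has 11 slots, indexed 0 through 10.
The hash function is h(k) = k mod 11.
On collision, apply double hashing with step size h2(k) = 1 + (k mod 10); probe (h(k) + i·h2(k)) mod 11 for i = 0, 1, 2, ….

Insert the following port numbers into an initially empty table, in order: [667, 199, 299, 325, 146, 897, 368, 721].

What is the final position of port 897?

667: h=7 -> slot 7
199: h=1 -> slot 1
299: h=2 -> slot 2
325: h=6 -> slot 6
146: h=3 -> slot 3
897: h=6, h2=8, probe 6,3,0 -> slot 0
368: h=5 -> slot 5
721: h=6, h2=2, probe 6,8 -> slot 8
Table: [897, 199, 299, 146, -, 368, 325, 667, 721, -, -]

0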